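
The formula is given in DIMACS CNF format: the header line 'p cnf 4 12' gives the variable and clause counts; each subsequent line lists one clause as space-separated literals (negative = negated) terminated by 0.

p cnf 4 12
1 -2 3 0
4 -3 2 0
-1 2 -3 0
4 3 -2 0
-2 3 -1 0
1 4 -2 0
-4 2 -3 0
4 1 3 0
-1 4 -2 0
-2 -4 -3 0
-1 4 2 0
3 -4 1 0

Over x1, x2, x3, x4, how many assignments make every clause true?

1

There are 2^4 = 16 truth assignments over (x1, x2, x3, x4).
Check each against the 12 clauses (columns in the order x1, x2, x3, x4):
  F F F F  ✗ fails (x4 ∨ x1 ∨ x3)
  F F F T  ✗ fails (x3 ∨ ¬x4 ∨ x1)
  F F T F  ✗ fails (x4 ∨ ¬x3 ∨ x2)
  F F T T  ✗ fails (¬x4 ∨ x2 ∨ ¬x3)
  F T F F  ✗ fails (x1 ∨ ¬x2 ∨ x3)
  F T F T  ✗ fails (x1 ∨ ¬x2 ∨ x3)
  F T T F  ✗ fails (x1 ∨ x4 ∨ ¬x2)
  F T T T  ✗ fails (¬x2 ∨ ¬x4 ∨ ¬x3)
  T F F F  ✗ fails (¬x1 ∨ x4 ∨ x2)
  T F F T  ✓ satisfies all
  T F T F  ✗ fails (x4 ∨ ¬x3 ∨ x2)
  T F T T  ✗ fails (¬x1 ∨ x2 ∨ ¬x3)
  T T F F  ✗ fails (x4 ∨ x3 ∨ ¬x2)
  T T F T  ✗ fails (¬x2 ∨ x3 ∨ ¬x1)
  T T T F  ✗ fails (¬x1 ∨ x4 ∨ ¬x2)
  T T T T  ✗ fails (¬x2 ∨ ¬x4 ∨ ¬x3)
1 of the 16 rows is a model.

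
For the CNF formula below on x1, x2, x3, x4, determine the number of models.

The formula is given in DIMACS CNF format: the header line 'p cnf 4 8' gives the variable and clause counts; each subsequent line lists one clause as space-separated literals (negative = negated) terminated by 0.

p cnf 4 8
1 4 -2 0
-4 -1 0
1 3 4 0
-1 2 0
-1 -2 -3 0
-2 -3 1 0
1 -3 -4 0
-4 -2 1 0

There are 2^4 = 16 truth assignments over (x1, x2, x3, x4).
Split on x3. With x3 = True, the clauses containing x3 are satisfied and ¬x3 drops from the rest; 1 of the 2^3 = 8 assignments to the other variables satisfy what remains.
With x3 = False, by the same count on the reduced clause set, 2 assignments work.
Total: 1 + 2 = 3.

3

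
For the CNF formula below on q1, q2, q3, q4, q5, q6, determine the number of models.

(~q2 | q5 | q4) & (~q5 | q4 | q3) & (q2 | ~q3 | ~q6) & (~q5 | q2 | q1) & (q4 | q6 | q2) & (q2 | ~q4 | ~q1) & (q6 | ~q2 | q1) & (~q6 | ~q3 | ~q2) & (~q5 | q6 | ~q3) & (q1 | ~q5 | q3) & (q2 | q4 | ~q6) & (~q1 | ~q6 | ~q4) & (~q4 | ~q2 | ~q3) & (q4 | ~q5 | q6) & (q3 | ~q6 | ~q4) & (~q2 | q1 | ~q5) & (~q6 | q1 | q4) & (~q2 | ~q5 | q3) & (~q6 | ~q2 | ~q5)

3

There are 2^6 = 64 truth assignments over (q1, q2, q3, q4, q5, q6).
Split on q2. With q2 = 1, the clauses containing q2 are satisfied and ~q2 drops from the rest; 1 of the 2^5 = 32 assignments to the other variables satisfy what remains.
With q2 = 0, by the same count on the reduced clause set, 2 assignments work.
(One model: q1=F, q2=F, q3=F, q4=T, q5=F, q6=F.)
Total: 1 + 2 = 3.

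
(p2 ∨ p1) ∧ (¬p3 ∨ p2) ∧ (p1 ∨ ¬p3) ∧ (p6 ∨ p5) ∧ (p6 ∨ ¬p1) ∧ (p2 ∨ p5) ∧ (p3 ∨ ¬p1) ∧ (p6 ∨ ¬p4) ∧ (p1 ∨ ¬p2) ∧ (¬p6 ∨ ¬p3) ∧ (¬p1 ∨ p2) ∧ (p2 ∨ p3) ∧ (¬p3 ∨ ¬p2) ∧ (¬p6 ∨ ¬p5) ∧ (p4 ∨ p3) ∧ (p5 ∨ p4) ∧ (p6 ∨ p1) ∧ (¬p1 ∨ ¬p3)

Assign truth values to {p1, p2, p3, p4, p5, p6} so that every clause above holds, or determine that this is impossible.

UNSATISFIABLE

Try p2 = True.
The clause (p1) is unit, so p1 = True.
The clause (p6) is unit, so p6 = True.
The clause (p3) is unit, so p3 = True.
But (¬p3) is also a unit clause — contradiction.
Backtrack on p2: now try p2 = False.
The clause (p1) is unit, so p1 = True.
But (¬p1) is also a unit clause — contradiction.
Either choice for p2 ends in contradiction.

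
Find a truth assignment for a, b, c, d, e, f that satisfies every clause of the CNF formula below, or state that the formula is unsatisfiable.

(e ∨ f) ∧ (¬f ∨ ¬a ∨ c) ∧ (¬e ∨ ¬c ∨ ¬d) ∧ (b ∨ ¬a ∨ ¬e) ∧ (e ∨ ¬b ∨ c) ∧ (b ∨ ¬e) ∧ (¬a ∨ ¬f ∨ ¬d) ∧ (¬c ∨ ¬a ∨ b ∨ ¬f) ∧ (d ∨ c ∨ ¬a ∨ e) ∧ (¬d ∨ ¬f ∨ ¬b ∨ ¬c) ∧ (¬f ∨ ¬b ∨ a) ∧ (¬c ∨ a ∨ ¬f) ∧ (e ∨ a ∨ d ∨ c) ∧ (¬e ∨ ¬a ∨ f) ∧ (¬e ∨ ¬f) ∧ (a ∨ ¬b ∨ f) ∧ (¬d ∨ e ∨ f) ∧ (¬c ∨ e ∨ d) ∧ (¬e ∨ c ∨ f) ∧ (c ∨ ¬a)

a ↦ False,  b ↦ False,  c ↦ False,  d ↦ True,  e ↦ False,  f ↦ True

Try e = False.
(f) alone gives f = True.
Try a = False.
(¬b) alone gives b = False.
(¬c) alone gives c = False.
(d) alone gives d = True.
All clauses are satisfied.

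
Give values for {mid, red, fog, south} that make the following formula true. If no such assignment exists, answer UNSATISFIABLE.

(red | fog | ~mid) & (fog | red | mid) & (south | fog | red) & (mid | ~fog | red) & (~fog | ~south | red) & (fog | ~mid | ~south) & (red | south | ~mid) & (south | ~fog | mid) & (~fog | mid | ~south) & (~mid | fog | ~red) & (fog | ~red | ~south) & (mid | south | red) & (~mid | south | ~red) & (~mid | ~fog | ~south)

Case red = 1:
Case mid = 0:
Case south = 0:
Unit clause (~fog) forces fog = 0.
Every clause now holds.

mid: 0, red: 1, fog: 0, south: 0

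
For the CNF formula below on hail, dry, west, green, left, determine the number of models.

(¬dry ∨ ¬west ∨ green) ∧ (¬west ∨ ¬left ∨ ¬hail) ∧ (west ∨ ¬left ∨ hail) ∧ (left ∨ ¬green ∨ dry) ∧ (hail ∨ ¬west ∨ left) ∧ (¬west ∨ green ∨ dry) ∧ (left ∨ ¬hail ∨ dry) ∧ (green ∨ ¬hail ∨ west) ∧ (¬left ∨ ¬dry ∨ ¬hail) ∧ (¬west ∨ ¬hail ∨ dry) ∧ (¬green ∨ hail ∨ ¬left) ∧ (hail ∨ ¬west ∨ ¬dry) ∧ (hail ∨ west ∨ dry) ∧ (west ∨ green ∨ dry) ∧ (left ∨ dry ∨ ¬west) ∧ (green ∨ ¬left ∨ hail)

5

There are 2^5 = 32 truth assignments over (hail, dry, west, green, left).
Split on left. With left = True, the clauses containing left are satisfied and ¬left drops from the rest; 1 of the 2^4 = 16 assignments to the other variables satisfy what remains.
With left = False, by the same count on the reduced clause set, 4 assignments work.
(One model: hail=F, dry=T, west=F, green=F, left=F.)
Total: 1 + 4 = 5.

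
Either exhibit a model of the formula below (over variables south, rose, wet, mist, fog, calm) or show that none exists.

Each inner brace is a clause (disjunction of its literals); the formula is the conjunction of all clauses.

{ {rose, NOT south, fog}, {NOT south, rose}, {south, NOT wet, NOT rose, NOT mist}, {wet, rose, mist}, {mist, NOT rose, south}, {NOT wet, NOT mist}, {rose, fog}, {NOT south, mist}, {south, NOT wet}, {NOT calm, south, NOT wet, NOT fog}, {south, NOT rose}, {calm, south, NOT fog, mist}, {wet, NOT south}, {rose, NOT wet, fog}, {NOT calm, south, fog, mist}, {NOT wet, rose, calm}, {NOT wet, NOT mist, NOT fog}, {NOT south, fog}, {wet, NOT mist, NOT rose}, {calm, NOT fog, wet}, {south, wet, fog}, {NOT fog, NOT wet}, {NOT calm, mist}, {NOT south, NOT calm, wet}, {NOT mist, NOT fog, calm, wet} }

Suppose south = false.
Unit clause (NOT wet) forces wet = false.
Unit clause (NOT rose) forces rose = false.
Unit clause (mist) forces mist = true.
Unit clause (fog) forces fog = true.
Unit clause (calm) forces calm = true.
All clauses are satisfied.

south=false, rose=false, wet=false, mist=true, fog=true, calm=true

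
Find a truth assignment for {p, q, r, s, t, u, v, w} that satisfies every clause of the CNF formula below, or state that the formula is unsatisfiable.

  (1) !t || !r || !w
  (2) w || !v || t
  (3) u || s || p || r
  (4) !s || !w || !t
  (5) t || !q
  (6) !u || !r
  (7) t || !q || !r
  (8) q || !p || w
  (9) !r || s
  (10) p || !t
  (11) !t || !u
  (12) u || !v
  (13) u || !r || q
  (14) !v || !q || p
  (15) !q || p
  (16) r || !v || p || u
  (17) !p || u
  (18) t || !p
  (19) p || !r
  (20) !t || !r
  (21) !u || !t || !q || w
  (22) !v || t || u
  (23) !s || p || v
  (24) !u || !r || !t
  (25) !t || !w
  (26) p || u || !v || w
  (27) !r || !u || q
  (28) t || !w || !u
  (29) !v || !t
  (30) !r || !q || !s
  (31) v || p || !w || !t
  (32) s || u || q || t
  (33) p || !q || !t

Suppose t = false.
The clause (!q) is unit, so q = false.
The clause (!p) is unit, so p = false.
The clause (!r) is unit, so r = false.
Suppose w = false.
The clause (!v) is unit, so v = false.
The clause (!s) is unit, so s = false.
The clause (u) is unit, so u = true.
This assignment satisfies each clause.

p ↦ false; q ↦ false; r ↦ false; s ↦ false; t ↦ false; u ↦ true; v ↦ false; w ↦ false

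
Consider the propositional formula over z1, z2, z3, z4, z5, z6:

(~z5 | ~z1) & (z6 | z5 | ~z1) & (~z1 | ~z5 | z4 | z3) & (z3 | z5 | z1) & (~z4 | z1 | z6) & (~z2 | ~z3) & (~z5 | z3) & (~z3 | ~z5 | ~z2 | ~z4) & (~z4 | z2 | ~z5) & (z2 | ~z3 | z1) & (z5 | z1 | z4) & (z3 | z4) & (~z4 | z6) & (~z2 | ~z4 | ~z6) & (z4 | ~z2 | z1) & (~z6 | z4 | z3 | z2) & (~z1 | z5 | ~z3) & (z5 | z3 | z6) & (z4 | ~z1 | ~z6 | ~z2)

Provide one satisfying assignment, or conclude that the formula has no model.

Try z5 = 0.
Try z6 = 1.
Try z3 = 0.
Unit clause (z1) forces z1 = 1.
Unit clause (z4) forces z4 = 1.
Unit clause (~z2) forces z2 = 0.
All clauses are satisfied.

z1=1,  z2=0,  z3=0,  z4=1,  z5=0,  z6=1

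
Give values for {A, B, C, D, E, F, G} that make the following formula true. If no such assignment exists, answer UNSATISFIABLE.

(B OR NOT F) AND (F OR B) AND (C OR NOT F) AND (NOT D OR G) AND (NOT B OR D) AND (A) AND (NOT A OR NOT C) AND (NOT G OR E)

A: true; B: true; C: false; D: true; E: true; F: false; G: true

The clause (A) is unit, so A = true.
The clause (NOT C) is unit, so C = false.
The clause (NOT F) is unit, so F = false.
The clause (B) is unit, so B = true.
The clause (D) is unit, so D = true.
The clause (G) is unit, so G = true.
The clause (E) is unit, so E = true.
All clauses are satisfied.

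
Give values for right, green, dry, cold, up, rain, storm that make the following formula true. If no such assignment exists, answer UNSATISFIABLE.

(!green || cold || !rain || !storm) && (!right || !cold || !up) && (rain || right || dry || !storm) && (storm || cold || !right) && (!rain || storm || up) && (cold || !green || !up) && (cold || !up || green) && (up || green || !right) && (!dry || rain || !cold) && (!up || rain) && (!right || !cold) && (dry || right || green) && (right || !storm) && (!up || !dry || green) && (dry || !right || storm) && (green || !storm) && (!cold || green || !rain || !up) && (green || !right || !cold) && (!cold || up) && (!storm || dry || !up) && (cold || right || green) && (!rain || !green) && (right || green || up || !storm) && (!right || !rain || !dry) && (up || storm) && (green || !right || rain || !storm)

right ↦ true,  green ↦ true,  dry ↦ true,  cold ↦ false,  up ↦ false,  rain ↦ false,  storm ↦ true

Case up = false:
(!cold) alone gives cold = false.
(storm) alone gives storm = true.
(right) alone gives right = true.
(green) alone gives green = true.
(!rain) alone gives rain = false.
All clauses hold; dry can take either value.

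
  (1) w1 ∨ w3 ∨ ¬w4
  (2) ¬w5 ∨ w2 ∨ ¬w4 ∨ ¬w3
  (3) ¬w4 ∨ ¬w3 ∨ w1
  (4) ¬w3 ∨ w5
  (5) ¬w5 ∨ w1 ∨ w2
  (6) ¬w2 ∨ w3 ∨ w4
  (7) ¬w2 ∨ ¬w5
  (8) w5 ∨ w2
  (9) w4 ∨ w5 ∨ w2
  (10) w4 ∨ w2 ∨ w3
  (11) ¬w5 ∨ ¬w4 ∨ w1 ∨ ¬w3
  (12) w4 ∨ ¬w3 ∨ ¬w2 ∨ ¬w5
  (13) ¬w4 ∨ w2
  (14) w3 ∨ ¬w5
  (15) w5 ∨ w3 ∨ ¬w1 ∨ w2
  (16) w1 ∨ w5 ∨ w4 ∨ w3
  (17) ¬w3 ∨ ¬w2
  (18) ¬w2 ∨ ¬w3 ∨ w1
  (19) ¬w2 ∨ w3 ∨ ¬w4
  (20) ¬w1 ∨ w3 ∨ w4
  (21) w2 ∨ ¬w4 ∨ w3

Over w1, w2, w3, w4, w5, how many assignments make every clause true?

There are 2^5 = 32 truth assignments over (w1, w2, w3, w4, w5).
Split on w5. With w5 = True, the clauses containing w5 are satisfied and ¬w5 drops from the rest; 1 of the 2^4 = 16 assignments to the other variables satisfy what remains.
With w5 = False, by the same count on the reduced clause set, 0 assignments work.
Total: 1 + 0 = 1.

1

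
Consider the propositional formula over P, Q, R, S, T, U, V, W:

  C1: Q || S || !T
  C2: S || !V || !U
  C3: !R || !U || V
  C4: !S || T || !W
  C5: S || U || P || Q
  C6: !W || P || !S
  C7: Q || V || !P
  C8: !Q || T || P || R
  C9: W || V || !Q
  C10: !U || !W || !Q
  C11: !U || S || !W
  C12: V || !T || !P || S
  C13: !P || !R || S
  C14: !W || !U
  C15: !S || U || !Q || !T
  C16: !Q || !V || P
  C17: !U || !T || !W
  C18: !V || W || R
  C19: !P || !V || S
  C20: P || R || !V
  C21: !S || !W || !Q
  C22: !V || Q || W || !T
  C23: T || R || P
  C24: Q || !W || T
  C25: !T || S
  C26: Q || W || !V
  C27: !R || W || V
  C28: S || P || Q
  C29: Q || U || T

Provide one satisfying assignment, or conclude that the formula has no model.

P ↦ true,  Q ↦ true,  R ↦ true,  S ↦ true,  T ↦ false,  U ↦ true,  V ↦ true,  W ↦ false

Suppose W = false.
Suppose V = true.
(R) alone gives R = true.
(Q) alone gives Q = true.
(P) alone gives P = true.
(S) alone gives S = true.
Suppose U = true.
No clause remains; T is free.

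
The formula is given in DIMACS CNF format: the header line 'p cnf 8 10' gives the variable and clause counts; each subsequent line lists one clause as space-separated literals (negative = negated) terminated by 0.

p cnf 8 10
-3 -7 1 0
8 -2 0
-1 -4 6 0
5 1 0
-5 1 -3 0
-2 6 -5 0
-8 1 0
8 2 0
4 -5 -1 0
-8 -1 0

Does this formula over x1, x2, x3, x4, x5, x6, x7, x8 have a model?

No

Suppose x8 = True.
From the singleton clause (x1), x1 = True.
That conflicts with the unit clause (¬x1).
Backtrack on x8: now try x8 = False.
From the singleton clause (¬x2), x2 = False.
That conflicts with the unit clause (x2).
Neither x8 = True nor x8 = False works.
No assignment satisfies every clause.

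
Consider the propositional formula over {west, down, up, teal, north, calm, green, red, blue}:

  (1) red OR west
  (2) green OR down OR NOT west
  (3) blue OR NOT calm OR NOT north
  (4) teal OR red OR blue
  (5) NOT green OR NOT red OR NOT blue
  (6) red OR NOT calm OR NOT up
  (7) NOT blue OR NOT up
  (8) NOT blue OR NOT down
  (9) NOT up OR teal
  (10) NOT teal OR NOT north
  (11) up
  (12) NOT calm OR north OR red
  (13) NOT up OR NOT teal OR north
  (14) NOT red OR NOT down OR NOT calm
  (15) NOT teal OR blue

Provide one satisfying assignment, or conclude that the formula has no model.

The clause (up) is unit, so up = true.
The clause (NOT blue) is unit, so blue = false.
The clause (teal) is unit, so teal = true.
That conflicts with the unit clause (NOT teal).

UNSATISFIABLE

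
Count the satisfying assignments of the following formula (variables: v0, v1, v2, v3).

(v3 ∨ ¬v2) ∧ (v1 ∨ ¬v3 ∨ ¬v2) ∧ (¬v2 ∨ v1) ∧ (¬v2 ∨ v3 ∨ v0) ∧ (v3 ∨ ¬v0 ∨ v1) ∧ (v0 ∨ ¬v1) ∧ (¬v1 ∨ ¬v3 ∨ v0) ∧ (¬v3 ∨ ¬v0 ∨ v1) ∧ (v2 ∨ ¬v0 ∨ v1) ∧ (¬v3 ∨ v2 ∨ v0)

There are 2^4 = 16 truth assignments over (v0, v1, v2, v3).
Check each against the 10 clauses (columns in the order v0, v1, v2, v3):
  F F F F  ✓ satisfies all
  F F F T  ✗ fails (¬v3 ∨ v2 ∨ v0)
  F F T F  ✗ fails (v3 ∨ ¬v2)
  F F T T  ✗ fails (v1 ∨ ¬v3 ∨ ¬v2)
  F T F F  ✗ fails (v0 ∨ ¬v1)
  F T F T  ✗ fails (v0 ∨ ¬v1)
  F T T F  ✗ fails (v3 ∨ ¬v2)
  F T T T  ✗ fails (v0 ∨ ¬v1)
  T F F F  ✗ fails (v3 ∨ ¬v0 ∨ v1)
  T F F T  ✗ fails (¬v3 ∨ ¬v0 ∨ v1)
  T F T F  ✗ fails (v3 ∨ ¬v2)
  T F T T  ✗ fails (v1 ∨ ¬v3 ∨ ¬v2)
  T T F F  ✓ satisfies all
  T T F T  ✓ satisfies all
  T T T F  ✗ fails (v3 ∨ ¬v2)
  T T T T  ✓ satisfies all
4 of the 16 rows are models.

4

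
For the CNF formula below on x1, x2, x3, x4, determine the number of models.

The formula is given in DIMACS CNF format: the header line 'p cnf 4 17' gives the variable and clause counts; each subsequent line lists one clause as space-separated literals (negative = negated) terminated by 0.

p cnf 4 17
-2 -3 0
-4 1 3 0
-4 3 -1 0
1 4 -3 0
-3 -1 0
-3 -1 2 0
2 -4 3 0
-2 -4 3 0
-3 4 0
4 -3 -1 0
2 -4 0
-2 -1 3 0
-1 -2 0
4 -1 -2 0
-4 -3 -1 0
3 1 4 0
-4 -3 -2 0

There are 2^4 = 16 truth assignments over (x1, x2, x3, x4).
Check each against the 17 clauses (columns in the order x1, x2, x3, x4):
  F F F F  ✗ fails (x3 ∨ x1 ∨ x4)
  F F F T  ✗ fails (¬x4 ∨ x1 ∨ x3)
  F F T F  ✗ fails (x1 ∨ x4 ∨ ¬x3)
  F F T T  ✗ fails (x2 ∨ ¬x4)
  F T F F  ✗ fails (x3 ∨ x1 ∨ x4)
  F T F T  ✗ fails (¬x4 ∨ x1 ∨ x3)
  F T T F  ✗ fails (¬x2 ∨ ¬x3)
  F T T T  ✗ fails (¬x2 ∨ ¬x3)
  T F F F  ✓ satisfies all
  T F F T  ✗ fails (¬x4 ∨ x3 ∨ ¬x1)
  T F T F  ✗ fails (¬x3 ∨ ¬x1)
  T F T T  ✗ fails (¬x3 ∨ ¬x1)
  T T F F  ✗ fails (¬x2 ∨ ¬x1 ∨ x3)
  T T F T  ✗ fails (¬x4 ∨ x3 ∨ ¬x1)
  T T T F  ✗ fails (¬x2 ∨ ¬x3)
  T T T T  ✗ fails (¬x2 ∨ ¬x3)
1 of the 16 rows is a model.

1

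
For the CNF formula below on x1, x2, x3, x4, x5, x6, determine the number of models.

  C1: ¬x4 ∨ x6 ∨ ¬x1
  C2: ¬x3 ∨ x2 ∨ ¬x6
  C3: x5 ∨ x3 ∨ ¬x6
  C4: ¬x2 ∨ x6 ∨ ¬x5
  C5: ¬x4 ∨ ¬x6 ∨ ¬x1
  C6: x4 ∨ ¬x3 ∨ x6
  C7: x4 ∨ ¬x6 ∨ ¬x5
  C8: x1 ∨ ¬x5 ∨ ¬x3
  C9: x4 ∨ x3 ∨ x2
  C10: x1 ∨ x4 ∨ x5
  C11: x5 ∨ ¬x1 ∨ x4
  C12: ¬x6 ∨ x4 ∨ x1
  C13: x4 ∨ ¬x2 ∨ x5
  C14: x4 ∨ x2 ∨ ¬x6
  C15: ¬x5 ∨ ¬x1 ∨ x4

8

There are 2^6 = 64 truth assignments over (x1, x2, x3, x4, x5, x6).
Split on x1. With x1 = True, the clauses containing x1 are satisfied and ¬x1 drops from the rest; 0 of the 2^5 = 32 assignments to the other variables satisfy what remains.
With x1 = False, by the same count on the reduced clause set, 8 assignments work.
(One model: x1=F, x2=F, x3=F, x4=T, x5=F, x6=F.)
Total: 0 + 8 = 8.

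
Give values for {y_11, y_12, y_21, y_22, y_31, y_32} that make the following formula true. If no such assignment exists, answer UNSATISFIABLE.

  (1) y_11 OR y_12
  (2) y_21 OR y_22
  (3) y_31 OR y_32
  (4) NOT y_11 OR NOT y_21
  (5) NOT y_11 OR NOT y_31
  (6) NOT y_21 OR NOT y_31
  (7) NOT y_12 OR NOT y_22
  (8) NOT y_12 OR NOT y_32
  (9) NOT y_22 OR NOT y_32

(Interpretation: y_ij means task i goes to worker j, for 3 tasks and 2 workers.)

UNSATISFIABLE

Branch on y_11: set y_11 = true.
From the singleton clause (NOT y_21), y_21 = false.
From the singleton clause (y_22), y_22 = true.
From the singleton clause (NOT y_31), y_31 = false.
From the singleton clause (y_32), y_32 = true.
But (NOT y_32) is also a unit clause — contradiction.
Undo y_11 and try y_11 = false.
From the singleton clause (y_12), y_12 = true.
From the singleton clause (NOT y_22), y_22 = false.
From the singleton clause (y_21), y_21 = true.
From the singleton clause (NOT y_31), y_31 = false.
From the singleton clause (y_32), y_32 = true.
But (NOT y_32) is also a unit clause — contradiction.
Neither y_11 = true nor y_11 = false works.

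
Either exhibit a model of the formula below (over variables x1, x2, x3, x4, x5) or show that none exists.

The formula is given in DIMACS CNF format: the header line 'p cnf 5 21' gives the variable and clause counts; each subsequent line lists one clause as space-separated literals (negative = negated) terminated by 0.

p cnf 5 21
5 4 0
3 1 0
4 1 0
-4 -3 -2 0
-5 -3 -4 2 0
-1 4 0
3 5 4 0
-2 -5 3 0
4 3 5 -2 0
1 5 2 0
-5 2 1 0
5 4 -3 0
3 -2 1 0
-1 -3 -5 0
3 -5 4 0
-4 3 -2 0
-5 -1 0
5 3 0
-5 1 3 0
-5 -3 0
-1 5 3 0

x1: True, x2: False, x3: True, x4: True, x5: False

Suppose x5 = False.
From the singleton clause (x4), x4 = True.
From the singleton clause (x3), x3 = True.
From the singleton clause (¬x2), x2 = False.
From the singleton clause (x1), x1 = True.
This assignment satisfies each clause.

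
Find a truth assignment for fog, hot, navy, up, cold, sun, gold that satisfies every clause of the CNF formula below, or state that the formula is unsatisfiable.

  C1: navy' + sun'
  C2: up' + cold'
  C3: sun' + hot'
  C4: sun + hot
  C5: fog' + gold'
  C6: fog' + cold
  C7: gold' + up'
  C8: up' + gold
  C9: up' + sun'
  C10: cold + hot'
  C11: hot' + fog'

fog=0, hot=1, navy=0, up=0, cold=1, sun=0, gold=1

Branch on navy: set navy = 0.
Branch on up: set up = 0.
Branch on sun: set sun = 0.
(hot) alone gives hot = 1.
(cold) alone gives cold = 1.
(fog') alone gives fog = 0.
All clauses hold; gold can take either value.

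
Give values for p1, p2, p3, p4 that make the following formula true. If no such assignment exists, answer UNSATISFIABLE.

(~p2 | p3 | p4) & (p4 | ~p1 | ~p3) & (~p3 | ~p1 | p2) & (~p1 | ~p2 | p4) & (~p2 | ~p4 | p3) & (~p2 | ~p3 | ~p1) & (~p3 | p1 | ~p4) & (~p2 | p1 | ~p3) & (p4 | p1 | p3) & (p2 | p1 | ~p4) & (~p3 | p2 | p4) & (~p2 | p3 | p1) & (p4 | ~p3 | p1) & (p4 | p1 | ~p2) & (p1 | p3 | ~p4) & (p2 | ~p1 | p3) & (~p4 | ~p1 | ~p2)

UNSATISFIABLE

Branch on p2: set p2 = 0.
Branch on p3: set p3 = 0.
(~p1) alone gives p1 = 0.
(p4) alone gives p4 = 1.
That conflicts with the unit clause (~p4).
Undo p3 and try p3 = 1.
(~p1) alone gives p1 = 0.
(~p4) alone gives p4 = 0.
That conflicts with the unit clause (p4).
Neither p3 = 1 nor p3 = 0 works.
Undo p2 and try p2 = 1.
Branch on p3: set p3 = 1.
(~p1) alone gives p1 = 0.
That conflicts with the unit clause (p1).
Undo p3 and try p3 = 0.
(p4) alone gives p4 = 1.
That conflicts with the unit clause (~p4).
Neither p3 = 1 nor p3 = 0 works.
Neither p2 = 1 nor p2 = 0 works.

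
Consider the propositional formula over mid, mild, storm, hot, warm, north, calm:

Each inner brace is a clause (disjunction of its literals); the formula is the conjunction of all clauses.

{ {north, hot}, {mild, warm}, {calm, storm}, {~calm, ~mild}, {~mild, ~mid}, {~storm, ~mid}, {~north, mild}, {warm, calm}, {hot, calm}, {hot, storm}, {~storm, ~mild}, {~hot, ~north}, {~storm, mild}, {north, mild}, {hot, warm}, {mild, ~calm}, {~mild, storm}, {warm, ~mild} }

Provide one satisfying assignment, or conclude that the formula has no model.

UNSATISFIABLE

Branch on north: set north = 1.
(mild) alone gives mild = 1.
(~calm) alone gives calm = 0.
(storm) alone gives storm = 1.
But (~storm) is also a unit clause — contradiction.
So north must be the other value — set north = 0.
(hot) alone gives hot = 1.
(mild) alone gives mild = 1.
(~calm) alone gives calm = 0.
(storm) alone gives storm = 1.
But (~storm) is also a unit clause — contradiction.
Either choice for north ends in contradiction.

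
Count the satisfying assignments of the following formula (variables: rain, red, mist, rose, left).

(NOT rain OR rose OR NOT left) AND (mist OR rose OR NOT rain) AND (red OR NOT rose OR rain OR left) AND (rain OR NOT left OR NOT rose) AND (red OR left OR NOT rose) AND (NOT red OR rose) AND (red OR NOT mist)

There are 2^5 = 32 truth assignments over (rain, red, mist, rose, left).
Split on mist. With mist = true, the clauses containing mist are satisfied and NOT mist drops from the rest; 3 of the 2^4 = 16 assignments to the other variables satisfy what remains.
With mist = false, by the same count on the reduced clause set, 6 assignments work.
Total: 3 + 6 = 9.

9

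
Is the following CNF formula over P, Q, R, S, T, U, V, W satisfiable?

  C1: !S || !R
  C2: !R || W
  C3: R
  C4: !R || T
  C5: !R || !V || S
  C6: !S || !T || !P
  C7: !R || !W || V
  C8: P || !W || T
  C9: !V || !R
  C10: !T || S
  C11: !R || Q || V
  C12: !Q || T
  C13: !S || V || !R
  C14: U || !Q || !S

From the singleton clause (R), R = true.
From the singleton clause (!S), S = false.
From the singleton clause (W), W = true.
From the singleton clause (T), T = true.
That conflicts with the unit clause (!T).
No assignment satisfies every clause.

No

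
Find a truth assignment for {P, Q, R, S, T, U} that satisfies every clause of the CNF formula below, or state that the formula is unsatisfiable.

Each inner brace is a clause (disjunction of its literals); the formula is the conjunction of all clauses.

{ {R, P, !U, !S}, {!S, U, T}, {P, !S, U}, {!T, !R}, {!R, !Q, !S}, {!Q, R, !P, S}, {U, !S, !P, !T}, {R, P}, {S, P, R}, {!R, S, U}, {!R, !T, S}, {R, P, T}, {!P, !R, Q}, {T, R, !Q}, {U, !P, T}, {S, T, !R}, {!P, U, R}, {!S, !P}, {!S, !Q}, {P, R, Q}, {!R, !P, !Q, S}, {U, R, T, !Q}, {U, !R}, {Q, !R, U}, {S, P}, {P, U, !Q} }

Try T = false.
Try S = false.
From the singleton clause (!R), R = false.
From the singleton clause (P), P = true.
From the singleton clause (!Q), Q = false.
From the singleton clause (U), U = true.
All clauses are satisfied.

P: true,  Q: false,  R: false,  S: false,  T: false,  U: true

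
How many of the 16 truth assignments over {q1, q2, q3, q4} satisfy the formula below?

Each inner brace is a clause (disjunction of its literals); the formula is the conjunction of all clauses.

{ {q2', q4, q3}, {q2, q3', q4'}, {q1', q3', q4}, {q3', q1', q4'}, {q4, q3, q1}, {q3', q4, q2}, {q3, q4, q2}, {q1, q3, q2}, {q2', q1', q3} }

4

There are 2^4 = 16 truth assignments over (q1, q2, q3, q4).
Split on q3. With q3 = 1, the clauses containing q3 are satisfied and q3' drops from the rest; 2 of the 2^3 = 8 assignments to the other variables satisfy what remains.
With q3 = 0, by the same count on the reduced clause set, 2 assignments work.
Total: 2 + 2 = 4.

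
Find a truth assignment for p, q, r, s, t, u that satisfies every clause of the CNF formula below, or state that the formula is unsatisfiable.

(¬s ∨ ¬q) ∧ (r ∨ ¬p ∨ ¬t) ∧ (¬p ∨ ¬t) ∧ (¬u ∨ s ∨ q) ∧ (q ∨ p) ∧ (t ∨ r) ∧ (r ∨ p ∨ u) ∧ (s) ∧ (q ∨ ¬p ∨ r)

The clause (s) is unit, so s = True.
The clause (¬q) is unit, so q = False.
The clause (p) is unit, so p = True.
The clause (¬t) is unit, so t = False.
The clause (r) is unit, so r = True.
All clauses hold; u can take either value.

p: True, q: False, r: True, s: True, t: False, u: False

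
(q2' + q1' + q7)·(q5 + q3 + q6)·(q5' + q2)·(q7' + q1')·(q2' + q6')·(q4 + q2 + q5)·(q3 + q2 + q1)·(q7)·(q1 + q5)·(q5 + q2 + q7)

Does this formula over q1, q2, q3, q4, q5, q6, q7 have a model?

Yes, satisfiable

From the singleton clause (q7), q7 = 1.
From the singleton clause (q1'), q1 = 0.
From the singleton clause (q5), q5 = 1.
From the singleton clause (q2), q2 = 1.
From the singleton clause (q6'), q6 = 0.
Every clause is now satisfied; q3, q4 are unconstrained.
A satisfying assignment: q1=0; q2=1; q3=1; q4=0; q5=1; q6=0; q7=1.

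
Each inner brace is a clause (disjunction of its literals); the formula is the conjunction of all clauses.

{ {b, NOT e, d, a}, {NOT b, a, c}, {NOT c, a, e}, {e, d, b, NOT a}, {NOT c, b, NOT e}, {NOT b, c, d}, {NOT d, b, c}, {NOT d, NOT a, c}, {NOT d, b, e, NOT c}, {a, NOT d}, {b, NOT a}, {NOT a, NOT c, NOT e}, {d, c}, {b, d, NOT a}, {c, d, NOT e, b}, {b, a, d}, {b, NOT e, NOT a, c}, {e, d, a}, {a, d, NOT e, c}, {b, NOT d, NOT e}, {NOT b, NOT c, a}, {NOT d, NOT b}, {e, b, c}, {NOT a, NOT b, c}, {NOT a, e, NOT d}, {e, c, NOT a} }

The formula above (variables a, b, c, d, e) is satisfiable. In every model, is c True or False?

True

Suppose c = false.
From the singleton clause (d), d = true.
From the singleton clause (b), b = true.
Now (NOT b) is unsatisfied and unit — conflict.
So every satisfying assignment has c = True.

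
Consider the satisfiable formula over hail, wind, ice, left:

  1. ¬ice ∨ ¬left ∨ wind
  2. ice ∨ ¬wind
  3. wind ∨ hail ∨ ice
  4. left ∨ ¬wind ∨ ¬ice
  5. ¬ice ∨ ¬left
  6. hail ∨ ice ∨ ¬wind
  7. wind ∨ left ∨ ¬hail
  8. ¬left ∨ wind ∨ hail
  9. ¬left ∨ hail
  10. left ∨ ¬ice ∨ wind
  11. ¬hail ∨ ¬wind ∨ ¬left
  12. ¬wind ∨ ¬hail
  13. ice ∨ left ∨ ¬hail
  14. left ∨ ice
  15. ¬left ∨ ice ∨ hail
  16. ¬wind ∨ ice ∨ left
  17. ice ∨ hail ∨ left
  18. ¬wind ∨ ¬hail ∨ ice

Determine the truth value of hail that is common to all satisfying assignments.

True

Suppose hail = False.
From the singleton clause (¬left), left = False.
From the singleton clause (ice), ice = True.
From the singleton clause (¬wind), wind = False.
That conflicts with the unit clause (wind).
So every satisfying assignment has hail = True.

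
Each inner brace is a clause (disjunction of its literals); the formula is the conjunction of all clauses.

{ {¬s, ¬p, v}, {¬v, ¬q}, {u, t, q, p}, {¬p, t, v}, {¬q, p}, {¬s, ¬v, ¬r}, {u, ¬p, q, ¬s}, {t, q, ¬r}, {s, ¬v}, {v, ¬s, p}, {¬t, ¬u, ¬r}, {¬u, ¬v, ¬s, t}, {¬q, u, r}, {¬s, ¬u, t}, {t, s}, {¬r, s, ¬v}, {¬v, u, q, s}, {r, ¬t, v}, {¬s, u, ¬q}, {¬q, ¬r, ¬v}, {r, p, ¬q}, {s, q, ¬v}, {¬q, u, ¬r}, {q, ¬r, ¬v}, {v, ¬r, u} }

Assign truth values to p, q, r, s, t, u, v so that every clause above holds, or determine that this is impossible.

p ↦ False, q ↦ False, r ↦ False, s ↦ True, t ↦ True, u ↦ False, v ↦ True

Try v = True.
(¬q) alone gives q = False.
(s) alone gives s = True.
(¬r) alone gives r = False.
Try u = False.
(¬p) alone gives p = False.
(t) alone gives t = True.
Every clause now holds.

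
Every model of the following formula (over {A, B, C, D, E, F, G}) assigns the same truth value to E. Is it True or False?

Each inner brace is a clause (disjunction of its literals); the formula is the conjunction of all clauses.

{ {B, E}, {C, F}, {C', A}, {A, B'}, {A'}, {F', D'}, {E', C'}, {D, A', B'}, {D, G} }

True

Suppose E = 0.
From the singleton clause (B), B = 1.
From the singleton clause (A), A = 1.
But (A') is also a unit clause — contradiction.
So every satisfying assignment has E = True.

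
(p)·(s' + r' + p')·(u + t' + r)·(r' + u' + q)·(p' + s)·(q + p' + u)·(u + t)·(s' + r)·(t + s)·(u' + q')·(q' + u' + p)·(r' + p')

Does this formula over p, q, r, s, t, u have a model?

Unit clause (p) forces p = 1.
Unit clause (s) forces s = 1.
Unit clause (r') forces r = 0.
That conflicts with the unit clause (r).
No assignment satisfies every clause.

Unsatisfiable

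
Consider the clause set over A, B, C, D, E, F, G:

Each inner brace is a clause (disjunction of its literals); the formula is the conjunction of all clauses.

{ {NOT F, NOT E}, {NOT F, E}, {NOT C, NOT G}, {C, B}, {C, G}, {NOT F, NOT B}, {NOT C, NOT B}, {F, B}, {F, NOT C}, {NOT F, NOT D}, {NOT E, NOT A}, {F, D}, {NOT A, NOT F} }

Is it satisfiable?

Branch on F: set F = false.
From the singleton clause (B), B = true.
From the singleton clause (NOT C), C = false.
From the singleton clause (G), G = true.
From the singleton clause (D), D = true.
Branch on E: set E = false.
Every clause is now satisfied; A is unconstrained.
A satisfying assignment: A ↦ true, B ↦ true, C ↦ false, D ↦ true, E ↦ false, F ↦ false, G ↦ true.

Yes, satisfiable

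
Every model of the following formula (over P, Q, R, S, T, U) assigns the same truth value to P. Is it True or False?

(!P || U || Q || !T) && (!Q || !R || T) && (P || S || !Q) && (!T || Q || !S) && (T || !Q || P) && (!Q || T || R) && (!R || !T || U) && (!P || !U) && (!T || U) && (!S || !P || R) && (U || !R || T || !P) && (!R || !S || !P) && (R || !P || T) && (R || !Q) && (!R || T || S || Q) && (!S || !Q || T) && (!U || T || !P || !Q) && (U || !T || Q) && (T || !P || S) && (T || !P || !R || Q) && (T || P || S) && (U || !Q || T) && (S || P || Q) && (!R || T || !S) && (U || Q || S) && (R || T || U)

False

Suppose P = true.
Unit clause (!U) forces U = false.
Unit clause (!T) forces T = false.
Unit clause (!R) forces R = false.
But (R) is also a unit clause — contradiction.
So every satisfying assignment has P = False.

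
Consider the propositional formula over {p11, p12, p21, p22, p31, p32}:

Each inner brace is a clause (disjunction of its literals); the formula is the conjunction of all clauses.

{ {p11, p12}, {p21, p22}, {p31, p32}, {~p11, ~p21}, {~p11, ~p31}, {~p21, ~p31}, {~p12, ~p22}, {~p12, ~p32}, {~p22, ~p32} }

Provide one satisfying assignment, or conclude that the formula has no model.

UNSATISFIABLE

Suppose p11 = 1.
Unit clause (~p21) forces p21 = 0.
Unit clause (p22) forces p22 = 1.
Unit clause (~p31) forces p31 = 0.
Unit clause (p32) forces p32 = 1.
But (~p32) is also a unit clause — contradiction.
Backtrack on p11: now try p11 = 0.
Unit clause (p12) forces p12 = 1.
Unit clause (~p22) forces p22 = 0.
Unit clause (p21) forces p21 = 1.
Unit clause (~p31) forces p31 = 0.
Unit clause (p32) forces p32 = 1.
But (~p32) is also a unit clause — contradiction.
Neither p11 = 1 nor p11 = 0 works.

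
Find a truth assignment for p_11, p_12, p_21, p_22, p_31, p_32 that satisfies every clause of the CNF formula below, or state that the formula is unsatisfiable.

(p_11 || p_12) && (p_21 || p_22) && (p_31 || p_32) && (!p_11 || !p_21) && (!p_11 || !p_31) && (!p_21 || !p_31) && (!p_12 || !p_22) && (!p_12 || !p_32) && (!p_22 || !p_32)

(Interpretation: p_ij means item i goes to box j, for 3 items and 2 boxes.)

UNSATISFIABLE

Case p_11 = true:
The clause (!p_21) is unit, so p_21 = false.
The clause (p_22) is unit, so p_22 = true.
The clause (!p_31) is unit, so p_31 = false.
The clause (p_32) is unit, so p_32 = true.
But (!p_32) is also a unit clause — contradiction.
Undo p_11 and try p_11 = false.
The clause (p_12) is unit, so p_12 = true.
The clause (!p_22) is unit, so p_22 = false.
The clause (p_21) is unit, so p_21 = true.
The clause (!p_31) is unit, so p_31 = false.
The clause (p_32) is unit, so p_32 = true.
But (!p_32) is also a unit clause — contradiction.
Both values of p_11 lead to a conflict.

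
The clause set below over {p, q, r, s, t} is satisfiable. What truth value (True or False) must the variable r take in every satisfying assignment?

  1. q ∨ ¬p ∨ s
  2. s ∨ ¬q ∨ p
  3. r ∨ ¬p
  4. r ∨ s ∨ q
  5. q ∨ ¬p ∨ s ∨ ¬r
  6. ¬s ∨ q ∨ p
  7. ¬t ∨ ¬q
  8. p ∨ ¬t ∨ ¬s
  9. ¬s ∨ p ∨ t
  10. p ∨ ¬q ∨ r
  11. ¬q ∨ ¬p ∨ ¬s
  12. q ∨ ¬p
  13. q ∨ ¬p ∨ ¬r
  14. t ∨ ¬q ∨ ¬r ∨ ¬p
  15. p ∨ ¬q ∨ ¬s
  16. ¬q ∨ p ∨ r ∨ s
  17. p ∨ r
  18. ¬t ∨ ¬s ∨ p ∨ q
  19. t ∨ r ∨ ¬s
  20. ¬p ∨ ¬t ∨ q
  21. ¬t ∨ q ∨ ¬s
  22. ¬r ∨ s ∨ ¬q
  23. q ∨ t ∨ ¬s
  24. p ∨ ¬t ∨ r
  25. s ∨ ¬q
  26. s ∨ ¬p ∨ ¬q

Suppose r = False.
(¬p) alone gives p = False.
That conflicts with the unit clause (p).
So every satisfying assignment has r = True.

True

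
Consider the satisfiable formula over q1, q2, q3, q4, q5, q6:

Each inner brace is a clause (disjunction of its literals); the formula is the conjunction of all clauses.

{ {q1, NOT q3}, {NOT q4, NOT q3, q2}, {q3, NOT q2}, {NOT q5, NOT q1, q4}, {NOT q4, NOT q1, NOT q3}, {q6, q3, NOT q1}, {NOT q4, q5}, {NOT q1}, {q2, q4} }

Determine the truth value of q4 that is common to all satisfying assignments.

True

Suppose q4 = false.
The clause (NOT q1) is unit, so q1 = false.
The clause (NOT q3) is unit, so q3 = false.
The clause (NOT q2) is unit, so q2 = false.
But (q2) is also a unit clause — contradiction.
So every satisfying assignment has q4 = True.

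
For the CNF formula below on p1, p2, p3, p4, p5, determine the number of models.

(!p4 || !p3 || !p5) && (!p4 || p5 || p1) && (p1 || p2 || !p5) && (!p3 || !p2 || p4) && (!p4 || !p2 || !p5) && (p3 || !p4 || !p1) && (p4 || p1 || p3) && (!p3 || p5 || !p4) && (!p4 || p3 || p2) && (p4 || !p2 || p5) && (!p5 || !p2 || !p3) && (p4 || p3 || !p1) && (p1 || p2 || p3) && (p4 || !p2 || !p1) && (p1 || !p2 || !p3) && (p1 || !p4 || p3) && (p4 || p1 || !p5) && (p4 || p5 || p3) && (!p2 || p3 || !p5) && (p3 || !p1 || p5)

There are 2^5 = 32 truth assignments over (p1, p2, p3, p4, p5).
Split on p3. With p3 = true, the clauses containing p3 are satisfied and !p3 drops from the rest; 3 of the 2^4 = 16 assignments to the other variables satisfy what remains.
With p3 = false, by the same count on the reduced clause set, 0 assignments work.
Total: 3 + 0 = 3.

3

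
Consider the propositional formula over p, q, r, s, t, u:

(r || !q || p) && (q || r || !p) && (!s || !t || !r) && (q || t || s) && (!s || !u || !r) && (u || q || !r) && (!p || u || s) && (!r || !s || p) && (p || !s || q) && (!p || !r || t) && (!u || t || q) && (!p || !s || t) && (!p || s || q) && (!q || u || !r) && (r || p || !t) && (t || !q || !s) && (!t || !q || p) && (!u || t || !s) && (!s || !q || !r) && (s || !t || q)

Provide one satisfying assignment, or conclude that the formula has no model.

Branch on r: set r = true.
Branch on s: set s = false.
Branch on q: set q = true.
The clause (u) is unit, so u = true.
Branch on p: set p = false.
The clause (!t) is unit, so t = false.
All clauses are satisfied.

p: false,  q: true,  r: true,  s: false,  t: false,  u: true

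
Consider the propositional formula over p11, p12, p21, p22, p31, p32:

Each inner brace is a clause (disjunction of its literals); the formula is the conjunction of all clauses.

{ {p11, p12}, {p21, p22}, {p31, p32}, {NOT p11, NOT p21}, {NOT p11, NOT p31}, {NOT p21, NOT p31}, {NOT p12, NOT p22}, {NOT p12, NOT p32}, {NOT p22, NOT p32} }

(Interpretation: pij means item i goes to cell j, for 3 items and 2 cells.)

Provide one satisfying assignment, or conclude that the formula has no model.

Branch on p11: set p11 = true.
Unit clause (NOT p21) forces p21 = false.
Unit clause (p22) forces p22 = true.
Unit clause (NOT p31) forces p31 = false.
Unit clause (p32) forces p32 = true.
That conflicts with the unit clause (NOT p32).
So p11 must be the other value — set p11 = false.
Unit clause (p12) forces p12 = true.
Unit clause (NOT p22) forces p22 = false.
Unit clause (p21) forces p21 = true.
Unit clause (NOT p31) forces p31 = false.
Unit clause (p32) forces p32 = true.
That conflicts with the unit clause (NOT p32).
Both values of p11 lead to a conflict.

UNSATISFIABLE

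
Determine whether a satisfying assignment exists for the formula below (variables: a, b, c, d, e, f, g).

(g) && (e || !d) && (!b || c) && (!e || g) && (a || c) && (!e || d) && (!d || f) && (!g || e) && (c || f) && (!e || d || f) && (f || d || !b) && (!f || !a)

From the singleton clause (g), g = true.
From the singleton clause (e), e = true.
From the singleton clause (d), d = true.
From the singleton clause (f), f = true.
From the singleton clause (!a), a = false.
From the singleton clause (c), c = true.
No clause remains; b is free.
A satisfying assignment: a ↦ false,  b ↦ true,  c ↦ true,  d ↦ true,  e ↦ true,  f ↦ true,  g ↦ true.

Satisfiable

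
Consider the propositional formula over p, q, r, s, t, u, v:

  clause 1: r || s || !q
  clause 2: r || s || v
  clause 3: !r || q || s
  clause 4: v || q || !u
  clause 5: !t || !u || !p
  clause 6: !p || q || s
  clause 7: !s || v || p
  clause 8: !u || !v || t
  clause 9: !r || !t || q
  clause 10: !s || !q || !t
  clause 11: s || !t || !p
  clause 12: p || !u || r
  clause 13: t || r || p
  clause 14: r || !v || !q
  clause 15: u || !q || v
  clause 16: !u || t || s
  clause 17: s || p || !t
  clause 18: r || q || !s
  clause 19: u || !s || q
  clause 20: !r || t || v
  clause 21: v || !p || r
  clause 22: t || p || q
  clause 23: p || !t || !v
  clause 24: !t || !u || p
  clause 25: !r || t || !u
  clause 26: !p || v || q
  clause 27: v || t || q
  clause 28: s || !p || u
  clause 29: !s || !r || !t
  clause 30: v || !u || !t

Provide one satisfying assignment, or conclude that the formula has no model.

Branch on r: set r = true.
Branch on q: set q = true.
Branch on s: set s = true.
(!t) alone gives t = false.
(v) alone gives v = true.
(!u) alone gives u = false.
No clause remains; p is free.

p: false; q: true; r: true; s: true; t: false; u: false; v: true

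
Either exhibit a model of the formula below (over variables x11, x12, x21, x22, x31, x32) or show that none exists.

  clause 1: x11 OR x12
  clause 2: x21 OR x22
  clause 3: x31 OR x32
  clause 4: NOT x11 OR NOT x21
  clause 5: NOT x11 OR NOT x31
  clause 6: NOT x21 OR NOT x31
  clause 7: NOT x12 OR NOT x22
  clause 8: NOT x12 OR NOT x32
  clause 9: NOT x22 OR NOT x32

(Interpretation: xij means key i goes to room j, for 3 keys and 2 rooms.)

UNSATISFIABLE

Branch on x11: set x11 = true.
From the singleton clause (NOT x21), x21 = false.
From the singleton clause (x22), x22 = true.
From the singleton clause (NOT x31), x31 = false.
From the singleton clause (x32), x32 = true.
That conflicts with the unit clause (NOT x32).
That branch fails; take x11 = false instead.
From the singleton clause (x12), x12 = true.
From the singleton clause (NOT x22), x22 = false.
From the singleton clause (x21), x21 = true.
From the singleton clause (NOT x31), x31 = false.
From the singleton clause (x32), x32 = true.
That conflicts with the unit clause (NOT x32).
Both values of x11 lead to a conflict.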